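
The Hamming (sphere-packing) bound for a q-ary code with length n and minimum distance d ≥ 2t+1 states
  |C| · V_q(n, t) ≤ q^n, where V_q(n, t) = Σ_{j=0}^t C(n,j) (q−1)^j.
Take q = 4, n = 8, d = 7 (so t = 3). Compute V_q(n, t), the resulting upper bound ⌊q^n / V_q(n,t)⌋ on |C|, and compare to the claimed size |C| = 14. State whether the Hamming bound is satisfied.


V_q(n, t) = 1789, q^n = 65536, Hamming bound = 36, |C| = 14 ≤ bound (satisfied).

Step 1: Compute V_q(n, t) = Σ_{j=0}^3 C(n, j) (q−1)^j.
  j = 0: C(8,0)·(3)^0 = 1·1 = 1.
  j = 1: C(8,1)·(3)^1 = 8·3 = 24.
  j = 2: C(8,2)·(3)^2 = 28·9 = 252.
  j = 3: C(8,3)·(3)^3 = 56·27 = 1512.
  V_q(n, t) = 1 + 24 + 252 + 1512 = 1789.
Step 2: q^n = 4^8 = 65536.
Step 3: Hamming bound ⌊q^n / V_q(n,t)⌋ = ⌊65536/1789⌋ = 36.
Step 4: Compare |C| = 14 to 36: satisfied.
The claimed |C| lies below the Hamming bound.


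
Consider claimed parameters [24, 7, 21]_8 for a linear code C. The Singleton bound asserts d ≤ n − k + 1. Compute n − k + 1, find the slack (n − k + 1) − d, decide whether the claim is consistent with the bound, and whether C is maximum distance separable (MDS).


Singleton RHS = n − k + 1 = 18, slack = -3, bound violated (no such code; not MDS).

Singleton bound: d ≤ n − k + 1.
Here n = 24, k = 7, so n − k + 1 = 18.
Given d = 21, check d ≤ 18: NO.
Slack = (n − k + 1) − d = -3.
The slack is negative: d = 21 exceeds n − k + 1 = 18 by 3, so the Singleton bound is violated and no linear [24, 7, 21]_8 code can exist. In particular it is not MDS (MDS requires d = n − k + 1 exactly).
Description: the claimed parameters are [24, 7, 21]_8; such a code would be impossible (violates the Singleton bound).


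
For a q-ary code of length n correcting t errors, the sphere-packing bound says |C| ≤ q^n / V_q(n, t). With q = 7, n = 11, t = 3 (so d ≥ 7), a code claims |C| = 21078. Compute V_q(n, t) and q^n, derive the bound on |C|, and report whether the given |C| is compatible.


V_q(n, t) = 37687, q^n = 1977326743, Hamming bound = 52467, |C| = 21078 ≤ bound (satisfied).

Step 1: Compute V_q(n, t) = Σ_{j=0}^3 C(n, j) (q−1)^j.
  j = 0: C(11,0)·(6)^0 = 1·1 = 1.
  j = 1: C(11,1)·(6)^1 = 11·6 = 66.
  j = 2: C(11,2)·(6)^2 = 55·36 = 1980.
  j = 3: C(11,3)·(6)^3 = 165·216 = 35640.
  V_q(n, t) = 1 + 66 + 1980 + 35640 = 37687.
Step 2: q^n = 7^11 = 1977326743.
Step 3: Hamming bound ⌊q^n / V_q(n,t)⌋ = ⌊1977326743/37687⌋ = 52467.
Step 4: Compare |C| = 21078 to 52467: satisfied.
The claimed |C| lies below the Hamming bound.


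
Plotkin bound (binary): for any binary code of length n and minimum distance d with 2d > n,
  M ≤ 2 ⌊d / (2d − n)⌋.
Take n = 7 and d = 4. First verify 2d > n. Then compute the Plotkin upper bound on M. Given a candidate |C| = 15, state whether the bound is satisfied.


Plotkin bound M ≤ 8; given |C| = 15 > bound (violated).

Check applicability: 2d = 8, n = 7.
2d − n = 1 > 0, so Plotkin applies.
Compute d/(2d−n) = 4/1 ≈ 4.0000.
⌊d/(2d−n)⌋ = 4.
Plotkin bound: M ≤ 2·4 = 8.
Given |C| = 15, check: VIOLATED.
This |C| is above the Plotkin bound, so no binary code with n = 7, d = 4 and 15 codewords exists.


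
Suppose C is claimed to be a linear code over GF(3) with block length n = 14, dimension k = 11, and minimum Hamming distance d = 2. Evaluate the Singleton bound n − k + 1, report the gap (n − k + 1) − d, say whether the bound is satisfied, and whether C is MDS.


Singleton RHS = n − k + 1 = 4, slack = 2, bound satisfied, not MDS.

Singleton bound: d ≤ n − k + 1.
Here n = 14, k = 11, so n − k + 1 = 4.
Given d = 2, check d ≤ 4: YES.
Slack = (n − k + 1) − d = 2.
The code is NOT MDS (slack = 2 > 0).
Description: the claimed parameters are [14, 11, 2]_3; such a code would be non-MDS.


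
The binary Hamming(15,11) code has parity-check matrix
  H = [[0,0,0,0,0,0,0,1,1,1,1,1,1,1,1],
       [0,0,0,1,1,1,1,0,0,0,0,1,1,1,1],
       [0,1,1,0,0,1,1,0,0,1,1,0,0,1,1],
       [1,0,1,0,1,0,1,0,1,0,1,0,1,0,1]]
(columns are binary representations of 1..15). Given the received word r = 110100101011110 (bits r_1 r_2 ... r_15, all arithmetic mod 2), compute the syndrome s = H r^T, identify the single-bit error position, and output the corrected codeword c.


s = (1, 1, 0, 1)^T, error position = 13, corrected codeword c = 110100101011010

Compute s = H r^T mod 2 one row at a time:
  s_1 = 0 + 1 + 0 + 1 + 1 + 1 + 1 + 0 = 5 ≡ 1 (mod 2).
  s_2 = 1 + 0 + 0 + 1 + 1 + 1 + 1 + 0 = 5 ≡ 1 (mod 2).
  s_3 = 1 + 0 + 0 + 1 + 0 + 1 + 1 + 0 = 4 ≡ 0 (mod 2).
  s_4 = 1 + 0 + 0 + 1 + 1 + 1 + 1 + 0 = 5 ≡ 1 (mod 2).
s = (1, 1, 0, 1)^T — this equals column 13 of H (binary 1101), so error is at position 13.
Correct: flip bit 13 of r = 110100101011110 to get c = 110100101011010.


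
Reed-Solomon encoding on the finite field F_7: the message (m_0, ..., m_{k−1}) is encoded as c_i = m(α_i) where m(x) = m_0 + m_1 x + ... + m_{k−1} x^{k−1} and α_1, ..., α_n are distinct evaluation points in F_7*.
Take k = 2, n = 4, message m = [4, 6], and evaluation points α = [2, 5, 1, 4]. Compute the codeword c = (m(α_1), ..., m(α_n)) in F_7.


c = [2, 6, 3, 0]

Message polynomial: m(x) = 4 + 6·x (mod 7).
For each evaluation point α_i, compute m(α_i) mod 7:
  α_1 = 2: Horner steps 6 → 2, so m(2) = 2.
  α_2 = 5: Horner steps 6 → 6, so m(5) = 6.
  α_3 = 1: Horner steps 6 → 3, so m(1) = 3.
  α_4 = 4: Horner steps 6 → 0, so m(4) = 0.
Codeword c = [2, 6, 3, 0] ∈ F_7^4.


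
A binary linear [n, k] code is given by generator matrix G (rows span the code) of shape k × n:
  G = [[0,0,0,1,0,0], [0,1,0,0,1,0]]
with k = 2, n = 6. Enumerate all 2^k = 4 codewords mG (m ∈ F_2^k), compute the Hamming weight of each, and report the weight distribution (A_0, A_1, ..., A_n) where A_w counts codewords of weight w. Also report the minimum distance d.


Weight distribution: A_0 = 1, A_1 = 1, A_2 = 1, A_3 = 1. Minimum distance d = 1.

Enumerate all 2^2 = 4 messages m ∈ F_2^2.
For each, compute codeword c = mG in F_2^6, then tally its weight.
  m = 00 → c = 000000, weight = 0.
  m = 10 → c = 000100, weight = 1.
  m = 01 → c = 010010, weight = 2.
  m = 11 → c = 010110, weight = 3.
Tally weights:
  weight 0: 1 codewords.
  weight 1: 1 codewords.
  weight 2: 1 codewords.
  weight 3: 1 codewords.
Minimum distance d = smallest w > 0 with A_w > 0 = 1.
Sanity: Σ A_w = 4 = 2^2 = 4 ✓.


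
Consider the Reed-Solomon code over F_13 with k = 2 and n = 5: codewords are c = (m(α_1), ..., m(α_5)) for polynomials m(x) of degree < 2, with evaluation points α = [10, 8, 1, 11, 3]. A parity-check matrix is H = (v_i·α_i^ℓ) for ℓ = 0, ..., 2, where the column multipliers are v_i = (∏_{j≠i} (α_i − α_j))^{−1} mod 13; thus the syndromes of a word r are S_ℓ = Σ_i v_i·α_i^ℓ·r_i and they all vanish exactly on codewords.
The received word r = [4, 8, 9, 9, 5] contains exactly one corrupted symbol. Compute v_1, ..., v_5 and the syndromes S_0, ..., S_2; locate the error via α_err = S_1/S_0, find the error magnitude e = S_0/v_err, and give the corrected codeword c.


S = (12, 2, 9), error at position 4, error magnitude e = 7, c = [4, 8, 9, 2, 5].

Step 1: column multipliers v_i = (∏_{j≠i}(α_i − α_j))^{−1} mod 13.
  i = 1 (α = 10): (10−8)(10−1)(10−11)(10−3) = 2·9·(−1)·7 = −126 ≡ 4, so v_1 = 4^{−1} = 10 (mod 13).
  i = 2 (α = 8): (8−10)(8−1)(8−11)(8−3) = (−2)·7·(−3)·5 = 210 ≡ 2, so v_2 = 2^{−1} = 7 (mod 13).
  i = 3 (α = 1): (1−10)(1−8)(1−11)(1−3) = (−9)·(−7)·(−10)·(−2) = 1260 ≡ 12, so v_3 = 12^{−1} = 12 (mod 13).
  i = 4 (α = 11): (11−10)(11−8)(11−1)(11−3) = 1·3·10·8 = 240 ≡ 6, so v_4 = 6^{−1} = 11 (mod 13).
  i = 5 (α = 3): (3−10)(3−8)(3−1)(3−11) = (−7)·(−5)·2·(−8) = −560 ≡ 12, so v_5 = 12^{−1} = 12 (mod 13).
  v = [10, 7, 12, 11, 12].
Step 2: syndromes of r = [4, 8, 9, 9, 5] (all sums mod 13).
  S_0 = Σ v_i r_i = 10·4 + 7·8 + 12·9 + 11·9 + 12·5 = 363 ≡ 12.
  S_1 = Σ v_i α_i r_i = 10·10·4 + 7·8·8 + 12·1·9 + 11·11·9 + 12·3·5 = 2225 ≡ 2.
  α_i^2 mod 13 = [9, 12, 1, 4, 9].
  S_2 = Σ v_i α_i^2 r_i = 10·9·4 + 7·12·8 + 12·1·9 + 11·4·9 + 12·9·5 = 2076 ≡ 9.
  S = (12, 2, 9) ≠ 0, so r is not a codeword (an error is present).
Step 3: locate the error. For a single error e at position i, S_ℓ = v_i·e·α_i^ℓ, so α_err = S_1/S_0.
  S_0^{−1} = 12^{−1} = 12 (mod 13), so α_err = 2·12 = 24 ≡ 11 = α_4. Error position i = 4.
  Consistency check: S_2/S_1 = 9·7 = 63 ≡ 11 = α_err ✓ (single-error assumption holds).
Step 4: error magnitude e = S_0/v_4 = S_0·∏_{j≠4}(α_4 − α_j) = 12·6 = 72 ≡ 7 (mod 13).
Step 5: correct position 4: c_4 = r_4 − e = 9 − 7 ≡ 2 (mod 13). Hence c = [4, 8, 9, 2, 5].
  Check: interpolating c through the α_i gives m(x) = 11 + 11·x (degree < 2) with m(α_i) = c_i for every i, so c is indeed a codeword.


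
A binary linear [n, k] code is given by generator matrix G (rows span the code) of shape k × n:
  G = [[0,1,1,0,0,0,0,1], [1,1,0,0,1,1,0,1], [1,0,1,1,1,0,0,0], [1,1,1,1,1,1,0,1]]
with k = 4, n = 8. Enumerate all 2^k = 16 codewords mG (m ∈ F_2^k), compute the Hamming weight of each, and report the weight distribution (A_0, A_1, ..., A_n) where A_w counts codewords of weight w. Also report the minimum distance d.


Weight distribution: A_0 = 1, A_2 = 4, A_3 = 3, A_4 = 3, A_5 = 4, A_7 = 1. Minimum distance d = 2.

Enumerate all 2^4 = 16 messages m ∈ F_2^4.
For each, compute codeword c = mG in F_2^8, then tally its weight.
  m = 0000 → c = 00000000, weight = 0.
  m = 1000 → c = 01100001, weight = 3.
  m = 0100 → c = 11001101, weight = 5.
  m = 1100 → c = 10101100, weight = 4.
  m = 0010 → c = 10111000, weight = 4.
  m = 1010 → c = 11011001, weight = 5.
  m = 0110 → c = 01110101, weight = 5.
  m = 1110 → c = 00010100, weight = 2.
  m = 0001 → c = 11111101, weight = 7.
  m = 1001 → c = 10011100, weight = 4.
  m = 0101 → c = 00110000, weight = 2.
  m = 1101 → c = 01010001, weight = 3.
  m = 0011 → c = 01000101, weight = 3.
  m = 1011 → c = 00100100, weight = 2.
  m = 0111 → c = 10001000, weight = 2.
  m = 1111 → c = 11101001, weight = 5.
Tally weights:
  weight 0: 1 codewords.
  weight 2: 4 codewords.
  weight 3: 3 codewords.
  weight 4: 3 codewords.
  weight 5: 4 codewords.
  weight 7: 1 codewords.
Minimum distance d = smallest w > 0 with A_w > 0 = 2.
Sanity: Σ A_w = 16 = 2^4 = 16 ✓.


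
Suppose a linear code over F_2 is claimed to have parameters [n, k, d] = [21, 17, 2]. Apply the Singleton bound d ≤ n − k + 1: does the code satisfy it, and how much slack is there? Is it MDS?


Singleton RHS = n − k + 1 = 5, slack = 3, bound satisfied, not MDS.

Singleton bound: d ≤ n − k + 1.
Here n = 21, k = 17, so n − k + 1 = 5.
Given d = 2, check d ≤ 5: YES.
Slack = (n − k + 1) − d = 3.
The code is NOT MDS (slack = 3 > 0).
Description: the claimed parameters are [21, 17, 2]_2; such a code would be non-MDS.


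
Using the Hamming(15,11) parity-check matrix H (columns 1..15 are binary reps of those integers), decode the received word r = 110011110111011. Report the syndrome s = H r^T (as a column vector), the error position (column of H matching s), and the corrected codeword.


s = (0, 0, 1, 1)^T, error position = 3, corrected codeword c = 111011110111011

Compute s = H r^T mod 2 one row at a time:
  s_1 = 1 + 0 + 1 + 1 + 1 + 0 + 1 + 1 = 6 ≡ 0 (mod 2).
  s_2 = 0 + 1 + 1 + 1 + 1 + 0 + 1 + 1 = 6 ≡ 0 (mod 2).
  s_3 = 1 + 0 + 1 + 1 + 1 + 1 + 1 + 1 = 7 ≡ 1 (mod 2).
  s_4 = 1 + 0 + 1 + 1 + 0 + 1 + 0 + 1 = 5 ≡ 1 (mod 2).
s = (0, 0, 1, 1)^T — this equals column 3 of H (binary 0011), so error is at position 3.
Correct: flip bit 3 of r = 110011110111011 to get c = 111011110111011.


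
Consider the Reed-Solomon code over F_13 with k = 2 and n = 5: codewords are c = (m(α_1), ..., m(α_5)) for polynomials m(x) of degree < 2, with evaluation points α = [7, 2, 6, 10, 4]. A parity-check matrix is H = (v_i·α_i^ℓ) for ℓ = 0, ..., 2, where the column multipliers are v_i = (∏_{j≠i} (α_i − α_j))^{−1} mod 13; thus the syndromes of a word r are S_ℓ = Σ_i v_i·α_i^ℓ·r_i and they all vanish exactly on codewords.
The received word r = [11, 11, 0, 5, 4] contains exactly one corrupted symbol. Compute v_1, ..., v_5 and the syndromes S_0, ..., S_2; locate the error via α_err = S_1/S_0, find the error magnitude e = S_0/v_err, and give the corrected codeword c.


S = (2, 4, 8), error at position 2, error magnitude e = 3, c = [11, 8, 0, 5, 4].

Step 1: column multipliers v_i = (∏_{j≠i}(α_i − α_j))^{−1} mod 13.
  i = 1 (α = 7): (7−2)(7−6)(7−10)(7−4) = 5·1·(−3)·3 = −45 ≡ 7, so v_1 = 7^{−1} = 2 (mod 13).
  i = 2 (α = 2): (2−7)(2−6)(2−10)(2−4) = (−5)·(−4)·(−8)·(−2) = 320 ≡ 8, so v_2 = 8^{−1} = 5 (mod 13).
  i = 3 (α = 6): (6−7)(6−2)(6−10)(6−4) = (−1)·4·(−4)·2 = 32 ≡ 6, so v_3 = 6^{−1} = 11 (mod 13).
  i = 4 (α = 10): (10−7)(10−2)(10−6)(10−4) = 3·8·4·6 = 576 ≡ 4, so v_4 = 4^{−1} = 10 (mod 13).
  i = 5 (α = 4): (4−7)(4−2)(4−6)(4−10) = (−3)·2·(−2)·(−6) = −72 ≡ 6, so v_5 = 6^{−1} = 11 (mod 13).
  v = [2, 5, 11, 10, 11].
Step 2: syndromes of r = [11, 11, 0, 5, 4] (all sums mod 13).
  S_0 = Σ v_i r_i = 2·11 + 5·11 + 11·0 + 10·5 + 11·4 = 171 ≡ 2.
  S_1 = Σ v_i α_i r_i = 2·7·11 + 5·2·11 + 11·6·0 + 10·10·5 + 11·4·4 = 940 ≡ 4.
  α_i^2 mod 13 = [10, 4, 10, 9, 3].
  S_2 = Σ v_i α_i^2 r_i = 2·10·11 + 5·4·11 + 11·10·0 + 10·9·5 + 11·3·4 = 1022 ≡ 8.
  S = (2, 4, 8) ≠ 0, so r is not a codeword (an error is present).
Step 3: locate the error. For a single error e at position i, S_ℓ = v_i·e·α_i^ℓ, so α_err = S_1/S_0.
  S_0^{−1} = 2^{−1} = 7 (mod 13), so α_err = 4·7 = 28 ≡ 2 = α_2. Error position i = 2.
  Consistency check: S_2/S_1 = 8·10 = 80 ≡ 2 = α_err ✓ (single-error assumption holds).
Step 4: error magnitude e = S_0/v_2 = S_0·∏_{j≠2}(α_2 − α_j) = 2·8 = 16 ≡ 3 (mod 13).
Step 5: correct position 2: c_2 = r_2 − e = 11 − 3 ≡ 8 (mod 13). Hence c = [11, 8, 0, 5, 4].
  Check: interpolating c through the α_i gives m(x) = 12 + 11·x (degree < 2) with m(α_i) = c_i for every i, so c is indeed a codeword.


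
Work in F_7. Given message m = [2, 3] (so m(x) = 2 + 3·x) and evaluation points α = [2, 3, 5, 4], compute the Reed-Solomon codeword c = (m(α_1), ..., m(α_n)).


c = [1, 4, 3, 0]

Message polynomial: m(x) = 2 + 3·x (mod 7).
For each evaluation point α_i, compute m(α_i) mod 7:
  α_1 = 2: Horner steps 3 → 1, so m(2) = 1.
  α_2 = 3: Horner steps 3 → 4, so m(3) = 4.
  α_3 = 5: Horner steps 3 → 3, so m(5) = 3.
  α_4 = 4: Horner steps 3 → 0, so m(4) = 0.
Codeword c = [1, 4, 3, 0] ∈ F_7^4.


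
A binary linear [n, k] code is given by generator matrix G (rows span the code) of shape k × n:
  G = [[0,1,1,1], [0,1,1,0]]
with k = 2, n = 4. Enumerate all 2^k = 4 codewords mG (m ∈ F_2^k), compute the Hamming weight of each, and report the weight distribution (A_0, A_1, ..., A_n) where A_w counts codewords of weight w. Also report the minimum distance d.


Weight distribution: A_0 = 1, A_1 = 1, A_2 = 1, A_3 = 1. Minimum distance d = 1.

Enumerate all 2^2 = 4 messages m ∈ F_2^2.
For each, compute codeword c = mG in F_2^4, then tally its weight.
  m = 00 → c = 0000, weight = 0.
  m = 10 → c = 0111, weight = 3.
  m = 01 → c = 0110, weight = 2.
  m = 11 → c = 0001, weight = 1.
Tally weights:
  weight 0: 1 codewords.
  weight 1: 1 codewords.
  weight 2: 1 codewords.
  weight 3: 1 codewords.
Minimum distance d = smallest w > 0 with A_w > 0 = 1.
Sanity: Σ A_w = 4 = 2^2 = 4 ✓.


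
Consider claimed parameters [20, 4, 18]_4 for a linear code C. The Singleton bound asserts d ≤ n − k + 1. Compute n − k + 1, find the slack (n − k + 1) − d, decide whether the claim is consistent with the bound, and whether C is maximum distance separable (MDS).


Singleton RHS = n − k + 1 = 17, slack = -1, bound violated (no such code; not MDS).

Singleton bound: d ≤ n − k + 1.
Here n = 20, k = 4, so n − k + 1 = 17.
Given d = 18, check d ≤ 17: NO.
Slack = (n − k + 1) − d = -1.
The slack is negative: d = 18 exceeds n − k + 1 = 17 by 1, so the Singleton bound is violated and no linear [20, 4, 18]_4 code can exist. In particular it is not MDS (MDS requires d = n − k + 1 exactly).
Description: the claimed parameters are [20, 4, 18]_4; such a code would be impossible (violates the Singleton bound).


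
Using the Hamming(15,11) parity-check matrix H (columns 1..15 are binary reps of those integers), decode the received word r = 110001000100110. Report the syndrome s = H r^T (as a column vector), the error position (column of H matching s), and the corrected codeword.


s = (1, 1, 0, 0)^T, error position = 12, corrected codeword c = 110001000101110

Compute s = H r^T mod 2 one row at a time:
  s_1 = 0 + 0 + 1 + 0 + 0 + 1 + 1 + 0 = 3 ≡ 1 (mod 2).
  s_2 = 0 + 0 + 1 + 0 + 0 + 1 + 1 + 0 = 3 ≡ 1 (mod 2).
  s_3 = 1 + 0 + 1 + 0 + 1 + 0 + 1 + 0 = 4 ≡ 0 (mod 2).
  s_4 = 1 + 0 + 0 + 0 + 0 + 0 + 1 + 0 = 2 ≡ 0 (mod 2).
s = (1, 1, 0, 0)^T — this equals column 12 of H (binary 1100), so error is at position 12.
Correct: flip bit 12 of r = 110001000100110 to get c = 110001000101110.


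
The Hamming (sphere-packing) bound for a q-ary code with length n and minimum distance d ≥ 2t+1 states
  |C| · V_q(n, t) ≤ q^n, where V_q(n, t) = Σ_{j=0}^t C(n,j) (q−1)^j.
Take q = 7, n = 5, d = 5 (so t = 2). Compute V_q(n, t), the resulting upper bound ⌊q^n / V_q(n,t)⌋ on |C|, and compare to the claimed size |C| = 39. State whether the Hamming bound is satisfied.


V_q(n, t) = 391, q^n = 16807, Hamming bound = 42, |C| = 39 ≤ bound (satisfied).

Step 1: Compute V_q(n, t) = Σ_{j=0}^2 C(n, j) (q−1)^j.
  j = 0: C(5,0)·(6)^0 = 1·1 = 1.
  j = 1: C(5,1)·(6)^1 = 5·6 = 30.
  j = 2: C(5,2)·(6)^2 = 10·36 = 360.
  V_q(n, t) = 1 + 30 + 360 = 391.
Step 2: q^n = 7^5 = 16807.
Step 3: Hamming bound ⌊q^n / V_q(n,t)⌋ = ⌊16807/391⌋ = 42.
Step 4: Compare |C| = 39 to 42: satisfied.
The claimed |C| lies below the Hamming bound.


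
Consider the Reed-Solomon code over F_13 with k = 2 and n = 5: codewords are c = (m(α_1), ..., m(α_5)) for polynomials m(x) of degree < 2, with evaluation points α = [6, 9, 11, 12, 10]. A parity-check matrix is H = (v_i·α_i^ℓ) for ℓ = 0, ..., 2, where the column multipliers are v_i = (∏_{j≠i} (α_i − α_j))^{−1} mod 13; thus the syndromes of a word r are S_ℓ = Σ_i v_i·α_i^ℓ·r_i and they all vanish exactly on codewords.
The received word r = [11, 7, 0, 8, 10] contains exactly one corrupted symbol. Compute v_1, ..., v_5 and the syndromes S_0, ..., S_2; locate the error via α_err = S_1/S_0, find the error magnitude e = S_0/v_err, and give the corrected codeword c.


S = (7, 6, 7), error at position 4, error magnitude e = 5, c = [11, 7, 0, 3, 10].

Step 1: column multipliers v_i = (∏_{j≠i}(α_i − α_j))^{−1} mod 13.
  i = 1 (α = 6): (6−9)(6−11)(6−12)(6−10) = (−3)·(−5)·(−6)·(−4) = 360 ≡ 9, so v_1 = 9^{−1} = 3 (mod 13).
  i = 2 (α = 9): (9−6)(9−11)(9−12)(9−10) = 3·(−2)·(−3)·(−1) = −18 ≡ 8, so v_2 = 8^{−1} = 5 (mod 13).
  i = 3 (α = 11): (11−6)(11−9)(11−12)(11−10) = 5·2·(−1)·1 = −10 ≡ 3, so v_3 = 3^{−1} = 9 (mod 13).
  i = 4 (α = 12): (12−6)(12−9)(12−11)(12−10) = 6·3·1·2 = 36 ≡ 10, so v_4 = 10^{−1} = 4 (mod 13).
  i = 5 (α = 10): (10−6)(10−9)(10−11)(10−12) = 4·1·(−1)·(−2) = 8 ≡ 8, so v_5 = 8^{−1} = 5 (mod 13).
  v = [3, 5, 9, 4, 5].
Step 2: syndromes of r = [11, 7, 0, 8, 10] (all sums mod 13).
  S_0 = Σ v_i r_i = 3·11 + 5·7 + 9·0 + 4·8 + 5·10 = 150 ≡ 7.
  S_1 = Σ v_i α_i r_i = 3·6·11 + 5·9·7 + 9·11·0 + 4·12·8 + 5·10·10 = 1397 ≡ 6.
  α_i^2 mod 13 = [10, 3, 4, 1, 9].
  S_2 = Σ v_i α_i^2 r_i = 3·10·11 + 5·3·7 + 9·4·0 + 4·1·8 + 5·9·10 = 917 ≡ 7.
  S = (7, 6, 7) ≠ 0, so r is not a codeword (an error is present).
Step 3: locate the error. For a single error e at position i, S_ℓ = v_i·e·α_i^ℓ, so α_err = S_1/S_0.
  S_0^{−1} = 7^{−1} = 2 (mod 13), so α_err = 6·2 = 12 ≡ 12 = α_4. Error position i = 4.
  Consistency check: S_2/S_1 = 7·11 = 77 ≡ 12 = α_err ✓ (single-error assumption holds).
Step 4: error magnitude e = S_0/v_4 = S_0·∏_{j≠4}(α_4 − α_j) = 7·10 = 70 ≡ 5 (mod 13).
Step 5: correct position 4: c_4 = r_4 − e = 8 − 5 ≡ 3 (mod 13). Hence c = [11, 7, 0, 3, 10].
  Check: interpolating c through the α_i gives m(x) = 6 + 3·x (degree < 2) with m(α_i) = c_i for every i, so c is indeed a codeword.


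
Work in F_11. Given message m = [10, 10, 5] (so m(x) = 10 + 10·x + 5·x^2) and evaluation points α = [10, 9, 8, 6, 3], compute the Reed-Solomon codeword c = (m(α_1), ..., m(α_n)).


c = [5, 10, 3, 8, 8]

Message polynomial: m(x) = 10 + 10·x + 5·x^2 (mod 11).
For each evaluation point α_i, compute m(α_i) mod 11:
  α_1 = 10: Horner steps 5 → 5 → 5, so m(10) = 5.
  α_2 = 9: Horner steps 5 → 0 → 10, so m(9) = 10.
  α_3 = 8: Horner steps 5 → 6 → 3, so m(8) = 3.
  α_4 = 6: Horner steps 5 → 7 → 8, so m(6) = 8.
  α_5 = 3: Horner steps 5 → 3 → 8, so m(3) = 8.
Codeword c = [5, 10, 3, 8, 8] ∈ F_11^5.


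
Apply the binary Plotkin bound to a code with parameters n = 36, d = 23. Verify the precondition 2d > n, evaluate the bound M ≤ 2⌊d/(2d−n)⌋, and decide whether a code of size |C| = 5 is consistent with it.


Plotkin bound M ≤ 4; given |C| = 5 > bound (violated).

Check applicability: 2d = 46, n = 36.
2d − n = 10 > 0, so Plotkin applies.
Compute d/(2d−n) = 23/10 ≈ 2.3000.
⌊d/(2d−n)⌋ = 2.
Plotkin bound: M ≤ 2·2 = 4.
Given |C| = 5, check: VIOLATED.
This |C| is above the Plotkin bound, so no binary code with n = 36, d = 23 and 5 codewords exists.


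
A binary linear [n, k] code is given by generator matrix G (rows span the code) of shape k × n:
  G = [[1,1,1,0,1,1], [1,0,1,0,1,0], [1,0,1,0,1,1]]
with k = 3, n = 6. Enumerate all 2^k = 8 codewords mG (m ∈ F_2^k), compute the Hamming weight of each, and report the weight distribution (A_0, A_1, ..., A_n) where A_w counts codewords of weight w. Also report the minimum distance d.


Weight distribution: A_0 = 1, A_1 = 2, A_2 = 1, A_3 = 1, A_4 = 2, A_5 = 1. Minimum distance d = 1.

Enumerate all 2^3 = 8 messages m ∈ F_2^3.
For each, compute codeword c = mG in F_2^6, then tally its weight.
  m = 000 → c = 000000, weight = 0.
  m = 100 → c = 111011, weight = 5.
  m = 010 → c = 101010, weight = 3.
  m = 110 → c = 010001, weight = 2.
  m = 001 → c = 101011, weight = 4.
  m = 101 → c = 010000, weight = 1.
  m = 011 → c = 000001, weight = 1.
  m = 111 → c = 111010, weight = 4.
Tally weights:
  weight 0: 1 codewords.
  weight 1: 2 codewords.
  weight 2: 1 codewords.
  weight 3: 1 codewords.
  weight 4: 2 codewords.
  weight 5: 1 codewords.
Minimum distance d = smallest w > 0 with A_w > 0 = 1.
Sanity: Σ A_w = 8 = 2^3 = 8 ✓.


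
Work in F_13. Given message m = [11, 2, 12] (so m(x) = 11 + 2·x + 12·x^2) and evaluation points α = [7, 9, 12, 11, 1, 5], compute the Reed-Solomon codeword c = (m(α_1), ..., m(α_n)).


c = [2, 0, 8, 3, 12, 9]

Message polynomial: m(x) = 11 + 2·x + 12·x^2 (mod 13).
For each evaluation point α_i, compute m(α_i) mod 13:
  α_1 = 7: Horner steps 12 → 8 → 2, so m(7) = 2.
  α_2 = 9: Horner steps 12 → 6 → 0, so m(9) = 0.
  α_3 = 12: Horner steps 12 → 3 → 8, so m(12) = 8.
  α_4 = 11: Horner steps 12 → 4 → 3, so m(11) = 3.
  α_5 = 1: Horner steps 12 → 1 → 12, so m(1) = 12.
  α_6 = 5: Horner steps 12 → 10 → 9, so m(5) = 9.
Codeword c = [2, 0, 8, 3, 12, 9] ∈ F_13^6.


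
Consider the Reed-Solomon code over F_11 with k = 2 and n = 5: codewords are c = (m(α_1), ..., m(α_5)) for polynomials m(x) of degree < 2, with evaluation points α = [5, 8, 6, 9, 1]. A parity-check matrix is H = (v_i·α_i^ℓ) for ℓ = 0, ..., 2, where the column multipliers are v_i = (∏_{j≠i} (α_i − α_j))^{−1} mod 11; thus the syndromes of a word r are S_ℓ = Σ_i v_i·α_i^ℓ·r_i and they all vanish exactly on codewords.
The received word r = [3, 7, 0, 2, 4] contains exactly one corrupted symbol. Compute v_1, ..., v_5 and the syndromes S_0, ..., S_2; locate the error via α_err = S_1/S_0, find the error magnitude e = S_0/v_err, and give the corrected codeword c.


S = (1, 8, 9), error at position 2, error magnitude e = 2, c = [3, 5, 0, 2, 4].

Step 1: column multipliers v_i = (∏_{j≠i}(α_i − α_j))^{−1} mod 11.
  i = 1 (α = 5): (5−8)(5−6)(5−9)(5−1) = (−3)·(−1)·(−4)·4 = −48 ≡ 7, so v_1 = 7^{−1} = 8 (mod 11).
  i = 2 (α = 8): (8−5)(8−6)(8−9)(8−1) = 3·2·(−1)·7 = −42 ≡ 2, so v_2 = 2^{−1} = 6 (mod 11).
  i = 3 (α = 6): (6−5)(6−8)(6−9)(6−1) = 1·(−2)·(−3)·5 = 30 ≡ 8, so v_3 = 8^{−1} = 7 (mod 11).
  i = 4 (α = 9): (9−5)(9−8)(9−6)(9−1) = 4·1·3·8 = 96 ≡ 8, so v_4 = 8^{−1} = 7 (mod 11).
  i = 5 (α = 1): (1−5)(1−8)(1−6)(1−9) = (−4)·(−7)·(−5)·(−8) = 1120 ≡ 9, so v_5 = 9^{−1} = 5 (mod 11).
  v = [8, 6, 7, 7, 5].
Step 2: syndromes of r = [3, 7, 0, 2, 4] (all sums mod 11).
  S_0 = Σ v_i r_i = 8·3 + 6·7 + 7·0 + 7·2 + 5·4 = 100 ≡ 1.
  S_1 = Σ v_i α_i r_i = 8·5·3 + 6·8·7 + 7·6·0 + 7·9·2 + 5·1·4 = 602 ≡ 8.
  α_i^2 mod 11 = [3, 9, 3, 4, 1].
  S_2 = Σ v_i α_i^2 r_i = 8·3·3 + 6·9·7 + 7·3·0 + 7·4·2 + 5·1·4 = 526 ≡ 9.
  S = (1, 8, 9) ≠ 0, so r is not a codeword (an error is present).
Step 3: locate the error. For a single error e at position i, S_ℓ = v_i·e·α_i^ℓ, so α_err = S_1/S_0.
  S_0^{−1} = 1^{−1} = 1 (mod 11), so α_err = 8·1 = 8 ≡ 8 = α_2. Error position i = 2.
  Consistency check: S_2/S_1 = 9·7 = 63 ≡ 8 = α_err ✓ (single-error assumption holds).
Step 4: error magnitude e = S_0/v_2 = S_0·∏_{j≠2}(α_2 − α_j) = 1·2 = 2 ≡ 2 (mod 11).
Step 5: correct position 2: c_2 = r_2 − e = 7 − 2 ≡ 5 (mod 11). Hence c = [3, 5, 0, 2, 4].
  Check: interpolating c through the α_i gives m(x) = 7 + 8·x (degree < 2) with m(α_i) = c_i for every i, so c is indeed a codeword.


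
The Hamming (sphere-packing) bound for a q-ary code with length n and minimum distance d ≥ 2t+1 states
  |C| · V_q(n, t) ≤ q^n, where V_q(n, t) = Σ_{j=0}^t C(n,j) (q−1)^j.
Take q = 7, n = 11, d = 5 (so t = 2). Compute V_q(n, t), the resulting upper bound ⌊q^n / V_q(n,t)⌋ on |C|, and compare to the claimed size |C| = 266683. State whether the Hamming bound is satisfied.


V_q(n, t) = 2047, q^n = 1977326743, Hamming bound = 965963, |C| = 266683 ≤ bound (satisfied).

Step 1: Compute V_q(n, t) = Σ_{j=0}^2 C(n, j) (q−1)^j.
  j = 0: C(11,0)·(6)^0 = 1·1 = 1.
  j = 1: C(11,1)·(6)^1 = 11·6 = 66.
  j = 2: C(11,2)·(6)^2 = 55·36 = 1980.
  V_q(n, t) = 1 + 66 + 1980 = 2047.
Step 2: q^n = 7^11 = 1977326743.
Step 3: Hamming bound ⌊q^n / V_q(n,t)⌋ = ⌊1977326743/2047⌋ = 965963.
Step 4: Compare |C| = 266683 to 965963: satisfied.
The claimed |C| lies below the Hamming bound.


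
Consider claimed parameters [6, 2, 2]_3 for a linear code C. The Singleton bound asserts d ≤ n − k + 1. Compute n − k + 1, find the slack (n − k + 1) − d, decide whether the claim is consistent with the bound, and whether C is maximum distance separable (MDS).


Singleton RHS = n − k + 1 = 5, slack = 3, bound satisfied, not MDS.

Singleton bound: d ≤ n − k + 1.
Here n = 6, k = 2, so n − k + 1 = 5.
Given d = 2, check d ≤ 5: YES.
Slack = (n − k + 1) − d = 3.
The code is NOT MDS (slack = 3 > 0).
Description: the claimed parameters are [6, 2, 2]_3; such a code would be non-MDS.


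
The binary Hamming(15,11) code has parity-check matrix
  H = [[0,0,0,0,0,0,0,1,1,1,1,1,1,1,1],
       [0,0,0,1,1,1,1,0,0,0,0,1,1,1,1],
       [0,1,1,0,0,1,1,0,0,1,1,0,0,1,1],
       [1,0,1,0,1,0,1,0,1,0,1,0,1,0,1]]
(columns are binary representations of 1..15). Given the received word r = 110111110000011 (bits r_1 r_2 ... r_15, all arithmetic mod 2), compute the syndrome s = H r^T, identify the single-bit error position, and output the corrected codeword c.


s = (1, 0, 1, 0)^T, error position = 10, corrected codeword c = 110111110100011

Compute s = H r^T mod 2 one row at a time:
  s_1 = 1 + 0 + 0 + 0 + 0 + 0 + 1 + 1 = 3 ≡ 1 (mod 2).
  s_2 = 1 + 1 + 1 + 1 + 0 + 0 + 1 + 1 = 6 ≡ 0 (mod 2).
  s_3 = 1 + 0 + 1 + 1 + 0 + 0 + 1 + 1 = 5 ≡ 1 (mod 2).
  s_4 = 1 + 0 + 1 + 1 + 0 + 0 + 0 + 1 = 4 ≡ 0 (mod 2).
s = (1, 0, 1, 0)^T — this equals column 10 of H (binary 1010), so error is at position 10.
Correct: flip bit 10 of r = 110111110000011 to get c = 110111110100011.


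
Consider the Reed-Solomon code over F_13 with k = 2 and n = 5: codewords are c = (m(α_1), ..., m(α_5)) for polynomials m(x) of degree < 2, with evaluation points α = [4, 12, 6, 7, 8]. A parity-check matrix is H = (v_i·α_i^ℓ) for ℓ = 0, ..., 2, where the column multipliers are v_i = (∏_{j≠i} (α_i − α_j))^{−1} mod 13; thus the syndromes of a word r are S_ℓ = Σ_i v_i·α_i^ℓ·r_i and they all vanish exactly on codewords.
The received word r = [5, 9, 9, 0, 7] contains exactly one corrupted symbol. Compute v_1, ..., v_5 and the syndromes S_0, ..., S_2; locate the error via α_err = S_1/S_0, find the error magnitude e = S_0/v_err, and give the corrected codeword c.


S = (8, 9, 2), error at position 3, error magnitude e = 3, c = [5, 9, 6, 0, 7].

Step 1: column multipliers v_i = (∏_{j≠i}(α_i − α_j))^{−1} mod 13.
  i = 1 (α = 4): (4−12)(4−6)(4−7)(4−8) = (−8)·(−2)·(−3)·(−4) = 192 ≡ 10, so v_1 = 10^{−1} = 4 (mod 13).
  i = 2 (α = 12): (12−4)(12−6)(12−7)(12−8) = 8·6·5·4 = 960 ≡ 11, so v_2 = 11^{−1} = 6 (mod 13).
  i = 3 (α = 6): (6−4)(6−12)(6−7)(6−8) = 2·(−6)·(−1)·(−2) = −24 ≡ 2, so v_3 = 2^{−1} = 7 (mod 13).
  i = 4 (α = 7): (7−4)(7−12)(7−6)(7−8) = 3·(−5)·1·(−1) = 15 ≡ 2, so v_4 = 2^{−1} = 7 (mod 13).
  i = 5 (α = 8): (8−4)(8−12)(8−6)(8−7) = 4·(−4)·2·1 = −32 ≡ 7, so v_5 = 7^{−1} = 2 (mod 13).
  v = [4, 6, 7, 7, 2].
Step 2: syndromes of r = [5, 9, 9, 0, 7] (all sums mod 13).
  S_0 = Σ v_i r_i = 4·5 + 6·9 + 7·9 + 7·0 + 2·7 = 151 ≡ 8.
  S_1 = Σ v_i α_i r_i = 4·4·5 + 6·12·9 + 7·6·9 + 7·7·0 + 2·8·7 = 1218 ≡ 9.
  α_i^2 mod 13 = [3, 1, 10, 10, 12].
  S_2 = Σ v_i α_i^2 r_i = 4·3·5 + 6·1·9 + 7·10·9 + 7·10·0 + 2·12·7 = 912 ≡ 2.
  S = (8, 9, 2) ≠ 0, so r is not a codeword (an error is present).
Step 3: locate the error. For a single error e at position i, S_ℓ = v_i·e·α_i^ℓ, so α_err = S_1/S_0.
  S_0^{−1} = 8^{−1} = 5 (mod 13), so α_err = 9·5 = 45 ≡ 6 = α_3. Error position i = 3.
  Consistency check: S_2/S_1 = 2·3 = 6 ≡ 6 = α_err ✓ (single-error assumption holds).
Step 4: error magnitude e = S_0/v_3 = S_0·∏_{j≠3}(α_3 − α_j) = 8·2 = 16 ≡ 3 (mod 13).
Step 5: correct position 3: c_3 = r_3 − e = 9 − 3 ≡ 6 (mod 13). Hence c = [5, 9, 6, 0, 7].
  Check: interpolating c through the α_i gives m(x) = 3 + 7·x (degree < 2) with m(α_i) = c_i for every i, so c is indeed a codeword.


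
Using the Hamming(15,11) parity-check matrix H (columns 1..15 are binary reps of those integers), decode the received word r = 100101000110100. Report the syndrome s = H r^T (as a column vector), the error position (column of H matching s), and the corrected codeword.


s = (1, 1, 1, 1)^T, error position = 15, corrected codeword c = 100101000110101

Compute s = H r^T mod 2 one row at a time:
  s_1 = 0 + 0 + 1 + 1 + 0 + 1 + 0 + 0 = 3 ≡ 1 (mod 2).
  s_2 = 1 + 0 + 1 + 0 + 0 + 1 + 0 + 0 = 3 ≡ 1 (mod 2).
  s_3 = 0 + 0 + 1 + 0 + 1 + 1 + 0 + 0 = 3 ≡ 1 (mod 2).
  s_4 = 1 + 0 + 0 + 0 + 0 + 1 + 1 + 0 = 3 ≡ 1 (mod 2).
s = (1, 1, 1, 1)^T — this equals column 15 of H (binary 1111), so error is at position 15.
Correct: flip bit 15 of r = 100101000110100 to get c = 100101000110101.


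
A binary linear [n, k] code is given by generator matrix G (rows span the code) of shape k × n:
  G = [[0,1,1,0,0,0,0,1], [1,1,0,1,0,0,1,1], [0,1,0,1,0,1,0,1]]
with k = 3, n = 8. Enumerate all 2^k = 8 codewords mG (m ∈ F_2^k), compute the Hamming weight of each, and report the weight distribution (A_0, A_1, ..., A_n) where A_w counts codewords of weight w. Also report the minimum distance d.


Weight distribution: A_0 = 1, A_3 = 3, A_4 = 2, A_5 = 1, A_6 = 1. Minimum distance d = 3.

Enumerate all 2^3 = 8 messages m ∈ F_2^3.
For each, compute codeword c = mG in F_2^8, then tally its weight.
  m = 000 → c = 00000000, weight = 0.
  m = 100 → c = 01100001, weight = 3.
  m = 010 → c = 11010011, weight = 5.
  m = 110 → c = 10110010, weight = 4.
  m = 001 → c = 01010101, weight = 4.
  m = 101 → c = 00110100, weight = 3.
  m = 011 → c = 10000110, weight = 3.
  m = 111 → c = 11100111, weight = 6.
Tally weights:
  weight 0: 1 codewords.
  weight 3: 3 codewords.
  weight 4: 2 codewords.
  weight 5: 1 codewords.
  weight 6: 1 codewords.
Minimum distance d = smallest w > 0 with A_w > 0 = 3.
Sanity: Σ A_w = 8 = 2^3 = 8 ✓.


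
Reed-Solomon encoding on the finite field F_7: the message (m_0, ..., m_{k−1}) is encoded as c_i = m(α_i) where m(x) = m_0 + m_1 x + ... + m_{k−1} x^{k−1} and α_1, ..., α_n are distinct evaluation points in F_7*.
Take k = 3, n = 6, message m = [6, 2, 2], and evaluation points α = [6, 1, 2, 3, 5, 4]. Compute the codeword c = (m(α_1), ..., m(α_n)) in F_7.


c = [6, 3, 4, 2, 3, 4]

Message polynomial: m(x) = 6 + 2·x + 2·x^2 (mod 7).
For each evaluation point α_i, compute m(α_i) mod 7:
  α_1 = 6: Horner steps 2 → 0 → 6, so m(6) = 6.
  α_2 = 1: Horner steps 2 → 4 → 3, so m(1) = 3.
  α_3 = 2: Horner steps 2 → 6 → 4, so m(2) = 4.
  α_4 = 3: Horner steps 2 → 1 → 2, so m(3) = 2.
  α_5 = 5: Horner steps 2 → 5 → 3, so m(5) = 3.
  α_6 = 4: Horner steps 2 → 3 → 4, so m(4) = 4.
Codeword c = [6, 3, 4, 2, 3, 4] ∈ F_7^6.


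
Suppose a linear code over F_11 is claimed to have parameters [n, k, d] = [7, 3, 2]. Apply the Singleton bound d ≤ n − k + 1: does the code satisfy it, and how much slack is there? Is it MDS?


Singleton RHS = n − k + 1 = 5, slack = 3, bound satisfied, not MDS.

Singleton bound: d ≤ n − k + 1.
Here n = 7, k = 3, so n − k + 1 = 5.
Given d = 2, check d ≤ 5: YES.
Slack = (n − k + 1) − d = 3.
The code is NOT MDS (slack = 3 > 0).
Description: the claimed parameters are [7, 3, 2]_11; such a code would be non-MDS.


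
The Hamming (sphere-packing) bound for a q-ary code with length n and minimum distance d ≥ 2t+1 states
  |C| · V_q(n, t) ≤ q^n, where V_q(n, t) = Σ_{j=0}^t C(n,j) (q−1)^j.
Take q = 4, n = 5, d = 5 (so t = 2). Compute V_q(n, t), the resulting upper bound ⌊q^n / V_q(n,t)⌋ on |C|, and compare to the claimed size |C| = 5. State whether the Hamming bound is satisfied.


V_q(n, t) = 106, q^n = 1024, Hamming bound = 9, |C| = 5 ≤ bound (satisfied).

Step 1: Compute V_q(n, t) = Σ_{j=0}^2 C(n, j) (q−1)^j.
  j = 0: C(5,0)·(3)^0 = 1·1 = 1.
  j = 1: C(5,1)·(3)^1 = 5·3 = 15.
  j = 2: C(5,2)·(3)^2 = 10·9 = 90.
  V_q(n, t) = 1 + 15 + 90 = 106.
Step 2: q^n = 4^5 = 1024.
Step 3: Hamming bound ⌊q^n / V_q(n,t)⌋ = ⌊1024/106⌋ = 9.
Step 4: Compare |C| = 5 to 9: satisfied.
The claimed |C| lies below the Hamming bound.


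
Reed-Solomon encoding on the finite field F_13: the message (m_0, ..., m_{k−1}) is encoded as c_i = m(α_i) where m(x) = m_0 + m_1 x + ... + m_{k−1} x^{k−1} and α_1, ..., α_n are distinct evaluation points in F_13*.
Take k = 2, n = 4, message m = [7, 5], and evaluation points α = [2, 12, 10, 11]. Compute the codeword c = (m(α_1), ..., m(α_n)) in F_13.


c = [4, 2, 5, 10]

Message polynomial: m(x) = 7 + 5·x (mod 13).
For each evaluation point α_i, compute m(α_i) mod 13:
  α_1 = 2: Horner steps 5 → 4, so m(2) = 4.
  α_2 = 12: Horner steps 5 → 2, so m(12) = 2.
  α_3 = 10: Horner steps 5 → 5, so m(10) = 5.
  α_4 = 11: Horner steps 5 → 10, so m(11) = 10.
Codeword c = [4, 2, 5, 10] ∈ F_13^4.


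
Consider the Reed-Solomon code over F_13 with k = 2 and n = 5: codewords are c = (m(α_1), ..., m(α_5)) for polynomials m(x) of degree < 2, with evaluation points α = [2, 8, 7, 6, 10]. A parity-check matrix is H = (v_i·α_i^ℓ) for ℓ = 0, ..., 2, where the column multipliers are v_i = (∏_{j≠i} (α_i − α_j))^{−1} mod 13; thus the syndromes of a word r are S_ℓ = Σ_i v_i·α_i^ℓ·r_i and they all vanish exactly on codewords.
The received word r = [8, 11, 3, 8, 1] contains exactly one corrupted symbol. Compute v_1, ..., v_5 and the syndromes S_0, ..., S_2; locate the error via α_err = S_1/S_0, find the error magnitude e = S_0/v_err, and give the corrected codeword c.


S = (10, 7, 1), error at position 1, error magnitude e = 6, c = [2, 11, 3, 8, 1].

Step 1: column multipliers v_i = (∏_{j≠i}(α_i − α_j))^{−1} mod 13.
  i = 1 (α = 2): (2−8)(2−7)(2−6)(2−10) = (−6)·(−5)·(−4)·(−8) = 960 ≡ 11, so v_1 = 11^{−1} = 6 (mod 13).
  i = 2 (α = 8): (8−2)(8−7)(8−6)(8−10) = 6·1·2·(−2) = −24 ≡ 2, so v_2 = 2^{−1} = 7 (mod 13).
  i = 3 (α = 7): (7−2)(7−8)(7−6)(7−10) = 5·(−1)·1·(−3) = 15 ≡ 2, so v_3 = 2^{−1} = 7 (mod 13).
  i = 4 (α = 6): (6−2)(6−8)(6−7)(6−10) = 4·(−2)·(−1)·(−4) = −32 ≡ 7, so v_4 = 7^{−1} = 2 (mod 13).
  i = 5 (α = 10): (10−2)(10−8)(10−7)(10−6) = 8·2·3·4 = 192 ≡ 10, so v_5 = 10^{−1} = 4 (mod 13).
  v = [6, 7, 7, 2, 4].
Step 2: syndromes of r = [8, 11, 3, 8, 1] (all sums mod 13).
  S_0 = Σ v_i r_i = 6·8 + 7·11 + 7·3 + 2·8 + 4·1 = 166 ≡ 10.
  S_1 = Σ v_i α_i r_i = 6·2·8 + 7·8·11 + 7·7·3 + 2·6·8 + 4·10·1 = 995 ≡ 7.
  α_i^2 mod 13 = [4, 12, 10, 10, 9].
  S_2 = Σ v_i α_i^2 r_i = 6·4·8 + 7·12·11 + 7·10·3 + 2·10·8 + 4·9·1 = 1522 ≡ 1.
  S = (10, 7, 1) ≠ 0, so r is not a codeword (an error is present).
Step 3: locate the error. For a single error e at position i, S_ℓ = v_i·e·α_i^ℓ, so α_err = S_1/S_0.
  S_0^{−1} = 10^{−1} = 4 (mod 13), so α_err = 7·4 = 28 ≡ 2 = α_1. Error position i = 1.
  Consistency check: S_2/S_1 = 1·2 = 2 ≡ 2 = α_err ✓ (single-error assumption holds).
Step 4: error magnitude e = S_0/v_1 = S_0·∏_{j≠1}(α_1 − α_j) = 10·11 = 110 ≡ 6 (mod 13).
Step 5: correct position 1: c_1 = r_1 − e = 8 − 6 ≡ 2 (mod 13). Hence c = [2, 11, 3, 8, 1].
  Check: interpolating c through the α_i gives m(x) = 12 + 8·x (degree < 2) with m(α_i) = c_i for every i, so c is indeed a codeword.


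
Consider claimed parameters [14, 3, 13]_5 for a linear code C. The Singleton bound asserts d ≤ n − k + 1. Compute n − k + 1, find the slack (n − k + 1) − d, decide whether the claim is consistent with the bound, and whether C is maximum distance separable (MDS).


Singleton RHS = n − k + 1 = 12, slack = -1, bound violated (no such code; not MDS).

Singleton bound: d ≤ n − k + 1.
Here n = 14, k = 3, so n − k + 1 = 12.
Given d = 13, check d ≤ 12: NO.
Slack = (n − k + 1) − d = -1.
The slack is negative: d = 13 exceeds n − k + 1 = 12 by 1, so the Singleton bound is violated and no linear [14, 3, 13]_5 code can exist. In particular it is not MDS (MDS requires d = n − k + 1 exactly).
Description: the claimed parameters are [14, 3, 13]_5; such a code would be impossible (violates the Singleton bound).


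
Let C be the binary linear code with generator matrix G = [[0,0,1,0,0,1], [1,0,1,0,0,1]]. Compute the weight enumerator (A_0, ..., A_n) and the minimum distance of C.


Weight distribution: A_0 = 1, A_1 = 1, A_2 = 1, A_3 = 1. Minimum distance d = 1.

Enumerate all 2^2 = 4 messages m ∈ F_2^2.
For each, compute codeword c = mG in F_2^6, then tally its weight.
  m = 00 → c = 000000, weight = 0.
  m = 10 → c = 001001, weight = 2.
  m = 01 → c = 101001, weight = 3.
  m = 11 → c = 100000, weight = 1.
Tally weights:
  weight 0: 1 codewords.
  weight 1: 1 codewords.
  weight 2: 1 codewords.
  weight 3: 1 codewords.
Minimum distance d = smallest w > 0 with A_w > 0 = 1.
Sanity: Σ A_w = 4 = 2^2 = 4 ✓.


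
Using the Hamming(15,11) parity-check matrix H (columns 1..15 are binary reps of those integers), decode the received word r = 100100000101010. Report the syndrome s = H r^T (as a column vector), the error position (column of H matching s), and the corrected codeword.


s = (1, 1, 0, 1)^T, error position = 13, corrected codeword c = 100100000101110

Compute s = H r^T mod 2 one row at a time:
  s_1 = 0 + 0 + 1 + 0 + 1 + 0 + 1 + 0 = 3 ≡ 1 (mod 2).
  s_2 = 1 + 0 + 0 + 0 + 1 + 0 + 1 + 0 = 3 ≡ 1 (mod 2).
  s_3 = 0 + 0 + 0 + 0 + 1 + 0 + 1 + 0 = 2 ≡ 0 (mod 2).
  s_4 = 1 + 0 + 0 + 0 + 0 + 0 + 0 + 0 = 1 ≡ 1 (mod 2).
s = (1, 1, 0, 1)^T — this equals column 13 of H (binary 1101), so error is at position 13.
Correct: flip bit 13 of r = 100100000101010 to get c = 100100000101110.
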